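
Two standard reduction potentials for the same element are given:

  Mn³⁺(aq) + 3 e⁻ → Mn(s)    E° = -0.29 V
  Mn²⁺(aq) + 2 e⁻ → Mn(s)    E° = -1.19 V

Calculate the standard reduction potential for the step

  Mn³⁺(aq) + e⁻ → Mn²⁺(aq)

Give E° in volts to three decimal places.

+1.510 V

Sequential free energies add, so n₃E°₃ = n₁E°₁ + n₂E°₂.
With n₃ = 3, and the known step contributing 2×(-1.19) V, the unknown satisfies 1·E° = 3×(-0.29) − 2×(-1.19) = +1.510.
E° = +1.510 / 1 = +1.510 V.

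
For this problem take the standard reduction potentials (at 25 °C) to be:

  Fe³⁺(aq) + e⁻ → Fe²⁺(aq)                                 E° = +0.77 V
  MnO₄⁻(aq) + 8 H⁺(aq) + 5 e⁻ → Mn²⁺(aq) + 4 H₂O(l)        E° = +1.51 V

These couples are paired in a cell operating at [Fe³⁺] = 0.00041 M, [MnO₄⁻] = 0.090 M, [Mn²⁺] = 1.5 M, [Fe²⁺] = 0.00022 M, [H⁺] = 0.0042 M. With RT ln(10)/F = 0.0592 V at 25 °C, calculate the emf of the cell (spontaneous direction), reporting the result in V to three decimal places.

MnO₄⁻/Mn²⁺ is the cathode (higher E°), Fe³⁺/Fe²⁺ the anode: E°cell = +1.51 − (+0.77) = +0.74 V, n = 5.
Overall: MnO₄⁻(aq) + 8 H⁺(aq) + 5 Fe²⁺(aq) → Mn²⁺(aq) + 4 H₂O(l) + 5 Fe³⁺(aq)
Q = [Mn²⁺]·[Fe³⁺]^5 / ([MnO₄⁻]·[H⁺]^8·[Fe²⁺]^5); log Q = 21.588.
E = E° − (0.0592/n) log Q = +0.74 − (0.0592/5)(21.588) = +0.484 V.

+0.484 V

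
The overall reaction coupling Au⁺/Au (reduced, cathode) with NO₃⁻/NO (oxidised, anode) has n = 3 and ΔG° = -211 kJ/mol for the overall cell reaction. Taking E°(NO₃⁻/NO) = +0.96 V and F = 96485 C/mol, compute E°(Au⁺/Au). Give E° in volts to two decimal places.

+1.69 V

E°cell = −ΔG°/(nF) = −(-211×10³)/((3)(96485)) = +0.729 V.
Since Au⁺/Au is the cathode and NO₃⁻/NO the anode, E°cell = E°(Au⁺/Au) − E°(NO₃⁻/NO).
So E°(Au⁺/Au) = E°cell + E°(NO₃⁻/NO) = +0.729 + (+0.96) = +1.69 V.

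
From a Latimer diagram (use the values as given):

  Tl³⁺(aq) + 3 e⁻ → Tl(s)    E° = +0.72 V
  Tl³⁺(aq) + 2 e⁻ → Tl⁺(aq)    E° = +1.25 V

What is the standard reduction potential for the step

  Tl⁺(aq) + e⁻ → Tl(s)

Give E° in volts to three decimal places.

-0.340 V

Sequential free energies add, so n₃E°₃ = n₁E°₁ + n₂E°₂.
With n₃ = 3, and the known step contributing 2×(+1.25) V, the unknown satisfies 1·E° = 3×(+0.72) − 2×(+1.25) = -0.340.
E° = -0.340 / 1 = -0.340 V.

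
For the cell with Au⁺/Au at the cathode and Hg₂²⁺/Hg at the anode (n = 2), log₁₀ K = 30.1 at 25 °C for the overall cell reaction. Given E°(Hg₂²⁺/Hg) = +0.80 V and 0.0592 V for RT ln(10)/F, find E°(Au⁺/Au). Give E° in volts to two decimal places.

+1.69 V

E°cell = (0.0592/n)·log K = (0.0592/2)(30.1) = +0.891 V.
Since Au⁺/Au is the cathode and Hg₂²⁺/Hg the anode, E°cell = E°(Au⁺/Au) − E°(Hg₂²⁺/Hg).
So E°(Au⁺/Au) = E°cell + E°(Hg₂²⁺/Hg) = +0.891 + (+0.80) = +1.69 V.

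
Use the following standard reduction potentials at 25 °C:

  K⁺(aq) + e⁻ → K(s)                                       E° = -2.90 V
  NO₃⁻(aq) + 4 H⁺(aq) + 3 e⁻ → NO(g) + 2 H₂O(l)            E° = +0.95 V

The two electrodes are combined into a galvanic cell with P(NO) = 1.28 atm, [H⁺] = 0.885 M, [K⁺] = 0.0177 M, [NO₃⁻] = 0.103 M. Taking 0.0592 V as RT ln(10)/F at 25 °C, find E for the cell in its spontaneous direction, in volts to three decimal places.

NO₃⁻/NO is the cathode (higher E°), K⁺/K the anode: E°cell = +0.95 − (-2.90) = +3.85 V, n = 3.
Overall: NO₃⁻(aq) + 4 H⁺(aq) + 3 K(s) → NO(g) + 2 H₂O(l) + 3 K⁺(aq)
Q = P(NO)·[K⁺]^3 / ([NO₃⁻]·[H⁺]^4); log Q = -3.949.
E = E° − (0.0592/n) log Q = +3.85 − (0.0592/3)(-3.949) = +3.928 V.

+3.928 V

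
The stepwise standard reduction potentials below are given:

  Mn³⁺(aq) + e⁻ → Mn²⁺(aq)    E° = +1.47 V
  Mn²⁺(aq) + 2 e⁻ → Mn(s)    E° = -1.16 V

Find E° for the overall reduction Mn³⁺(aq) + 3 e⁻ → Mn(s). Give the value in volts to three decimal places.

Standard free energies of sequential steps add: ΔG°₃ = ΔG°₁ + ΔG°₂, so n₃E°₃ = n₁E°₁ + n₂E°₂.
E°₃ = (1×+1.47 + 2×-1.16) / 3 = (-0.850) / 3 = -0.283 V.

-0.283 V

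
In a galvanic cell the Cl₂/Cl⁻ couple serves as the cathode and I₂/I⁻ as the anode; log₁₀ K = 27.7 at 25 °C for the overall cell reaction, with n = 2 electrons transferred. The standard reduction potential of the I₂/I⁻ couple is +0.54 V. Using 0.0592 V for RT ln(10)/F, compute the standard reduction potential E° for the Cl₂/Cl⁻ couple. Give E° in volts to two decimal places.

E°cell = (0.0592/n)·log K = (0.0592/2)(27.7) = +0.820 V.
Since Cl₂/Cl⁻ is the cathode and I₂/I⁻ the anode, E°cell = E°(Cl₂/Cl⁻) − E°(I₂/I⁻).
So E°(Cl₂/Cl⁻) = E°cell + E°(I₂/I⁻) = +0.820 + (+0.54) = +1.36 V.

+1.36 V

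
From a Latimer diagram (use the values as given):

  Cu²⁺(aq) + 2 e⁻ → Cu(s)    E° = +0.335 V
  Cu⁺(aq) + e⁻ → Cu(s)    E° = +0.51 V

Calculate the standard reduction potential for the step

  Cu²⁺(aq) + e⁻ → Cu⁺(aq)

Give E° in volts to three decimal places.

+0.160 V

Sequential free energies add, so n₃E°₃ = n₁E°₁ + n₂E°₂.
With n₃ = 2, and the known step contributing 1×(+0.51) V, the unknown satisfies 1·E° = 2×(+0.335) − 1×(+0.51) = +0.160.
E° = +0.160 / 1 = +0.160 V.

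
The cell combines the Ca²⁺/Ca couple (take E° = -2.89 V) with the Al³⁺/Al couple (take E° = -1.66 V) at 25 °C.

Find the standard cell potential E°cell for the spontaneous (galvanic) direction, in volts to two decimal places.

The Al³⁺/Al couple has the higher reduction potential, so it is the cathode; Ca²⁺/Ca is oxidised at the anode.
E°cell = E°(cathode) − E°(anode) = (-1.66) − (-2.89) = +1.23 V.

+1.23 V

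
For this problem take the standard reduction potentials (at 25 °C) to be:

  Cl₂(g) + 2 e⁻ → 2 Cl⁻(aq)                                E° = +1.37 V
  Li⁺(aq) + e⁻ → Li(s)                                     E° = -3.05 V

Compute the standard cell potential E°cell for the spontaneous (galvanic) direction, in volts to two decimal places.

The Cl₂/Cl⁻ couple has the higher reduction potential, so it is the cathode; Li⁺/Li is oxidised at the anode.
E°cell = E°(cathode) − E°(anode) = (+1.37) − (-3.05) = +4.42 V.
Since E°cell > 0, the reaction is spontaneous under standard conditions.

+4.42 V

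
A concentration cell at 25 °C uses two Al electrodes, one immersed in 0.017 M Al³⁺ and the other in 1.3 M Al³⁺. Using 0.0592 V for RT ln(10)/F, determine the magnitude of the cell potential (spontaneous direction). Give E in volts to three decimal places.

For a concentration cell E°cell = 0. The 1.3 M side is the cathode (reduction is favoured where [Al³⁺] is higher).
With n = 3, E = −(0.0592/3) log([Al³⁺]ₐₙ/[Al³⁺]꜀ₐₜ) = −(0.0592/3) log(0.017/1.3) = −(0.0592/3)(-1.883) = +0.037 V.

+0.037 V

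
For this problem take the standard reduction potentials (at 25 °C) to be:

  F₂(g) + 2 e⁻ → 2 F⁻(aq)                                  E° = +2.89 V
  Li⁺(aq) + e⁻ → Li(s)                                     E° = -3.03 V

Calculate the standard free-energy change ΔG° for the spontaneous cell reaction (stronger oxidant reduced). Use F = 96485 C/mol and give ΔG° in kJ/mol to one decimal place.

-1142.4 kJ/mol

F₂/F⁻ (E° = +2.89 V) is the cathode; Li⁺/Li (E° = -3.03 V) is the anode, so E°cell = +5.92 V.
Balancing electrons gives n = 2 (lcm of 2 and 1).
ΔG° = −nFE° = −(2)(96485)(+5.92) = -1,142,382 J = -1142.4 kJ/mol.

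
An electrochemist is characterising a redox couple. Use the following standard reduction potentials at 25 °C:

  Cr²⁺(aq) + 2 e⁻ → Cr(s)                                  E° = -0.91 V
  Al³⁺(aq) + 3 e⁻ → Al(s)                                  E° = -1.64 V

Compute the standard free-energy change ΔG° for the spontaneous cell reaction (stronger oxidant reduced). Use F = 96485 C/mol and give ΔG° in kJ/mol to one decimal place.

Cr²⁺/Cr (E° = -0.91 V) is the cathode; Al³⁺/Al (E° = -1.64 V) is the anode, so E°cell = +0.73 V.
Balancing electrons gives n = 6 (lcm of 2 and 3).
ΔG° = −nFE° = −(6)(96485)(+0.73) = -422,604 J = -422.6 kJ/mol.

-422.6 kJ/mol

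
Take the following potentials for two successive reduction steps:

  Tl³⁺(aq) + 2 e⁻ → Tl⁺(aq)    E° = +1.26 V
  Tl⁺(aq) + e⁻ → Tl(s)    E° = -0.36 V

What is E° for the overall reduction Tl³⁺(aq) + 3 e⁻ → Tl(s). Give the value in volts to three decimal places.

+0.720 V

Adding the free-energy changes (−nFE°) of the two steps gives −n₃FE°₃ = −n₁FE°₁ − n₂FE°₂.
E°₃ = (2×+1.26 + 1×-0.36) / 3 = (+2.160) / 3 = +0.720 V.
E° values themselves are not directly additive — weighting by electron count is essential.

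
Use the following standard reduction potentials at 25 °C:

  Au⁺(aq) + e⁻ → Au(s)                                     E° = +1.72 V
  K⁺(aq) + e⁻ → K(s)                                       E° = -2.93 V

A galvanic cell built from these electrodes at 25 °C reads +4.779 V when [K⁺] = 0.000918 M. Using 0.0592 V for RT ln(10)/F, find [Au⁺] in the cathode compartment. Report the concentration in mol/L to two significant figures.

Au⁺/Au is the cathode, K⁺/K the anode: E°cell = +4.65 V, n = 1.
Overall reaction: Au⁺(aq) + K(s) → Au(s) + K⁺(aq); Q = [K⁺]^1/[Au⁺]^1.
From E = E° − (0.0592/n) log Q: log Q = (E° − E)·n/0.0592 = (+4.65 − (+4.779))·1/0.0592 = -2.1791.
So 1·log[Au⁺] = 1·log(0.000918) − log Q = -3.0372 − (-2.1791) = -0.8581; [Au⁺] = 10^(-0.8581) ≈ 0.14 M.

0.14 M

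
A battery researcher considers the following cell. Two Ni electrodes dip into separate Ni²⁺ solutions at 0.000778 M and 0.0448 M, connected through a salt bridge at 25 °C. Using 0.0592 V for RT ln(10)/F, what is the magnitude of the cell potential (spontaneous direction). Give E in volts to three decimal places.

For a concentration cell E°cell = 0. The 0.0448 M side is the cathode (reduction is favoured where [Ni²⁺] is higher).
With n = 2, E = −(0.0592/2) log([Ni²⁺]ₐₙ/[Ni²⁺]꜀ₐₜ) = −(0.0592/2) log(0.000778/0.0448) = −(0.0592/2)(-1.760) = +0.052 V.

+0.052 V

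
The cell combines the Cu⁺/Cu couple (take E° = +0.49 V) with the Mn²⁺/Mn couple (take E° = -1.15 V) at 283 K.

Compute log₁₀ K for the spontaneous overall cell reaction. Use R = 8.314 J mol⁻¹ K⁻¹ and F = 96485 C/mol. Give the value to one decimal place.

58.4

Cathode: Cu⁺/Cu; anode: Mn²⁺/Mn. E°cell = (+0.49) − (-1.15) = +1.64 V, with n = 2.
ΔG° = −nFE° = −RT ln K, so ln K = nFE°/(RT) = (2)(96485)(+1.64) / ((8.314)(283)) = 134.505.
log₁₀ K = 134.505 / ln 10 = 58.4.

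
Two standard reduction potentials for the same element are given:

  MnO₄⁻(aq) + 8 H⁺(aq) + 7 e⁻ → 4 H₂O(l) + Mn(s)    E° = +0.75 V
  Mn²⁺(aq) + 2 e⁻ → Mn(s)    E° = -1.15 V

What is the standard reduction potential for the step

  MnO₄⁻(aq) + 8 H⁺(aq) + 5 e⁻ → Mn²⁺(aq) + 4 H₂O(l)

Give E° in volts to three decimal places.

+1.510 V

Sequential free energies add, so n₃E°₃ = n₁E°₁ + n₂E°₂.
With n₃ = 7, and the known step contributing 2×(-1.15) V, the unknown satisfies 5·E° = 7×(+0.75) − 2×(-1.15) = +7.550.
E° = +7.550 / 5 = +1.510 V.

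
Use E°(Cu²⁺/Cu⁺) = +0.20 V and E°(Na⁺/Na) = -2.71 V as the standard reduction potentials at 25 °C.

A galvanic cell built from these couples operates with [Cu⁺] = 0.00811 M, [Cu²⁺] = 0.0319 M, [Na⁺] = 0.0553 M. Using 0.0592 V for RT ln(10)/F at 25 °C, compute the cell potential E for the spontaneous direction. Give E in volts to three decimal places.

+3.020 V

Cu²⁺/Cu⁺ is the cathode (higher E°), Na⁺/Na the anode: E°cell = +0.20 − (-2.71) = +2.91 V, n = 1.
Overall: Cu²⁺(aq) + Na(s) → Cu⁺(aq) + Na⁺(aq)
Q = [Cu⁺]·[Na⁺] / ([Cu²⁺]); log Q = -1.852.
E = E° − (0.0592/n) log Q = +2.91 − (0.0592/1)(-1.852) = +3.020 V.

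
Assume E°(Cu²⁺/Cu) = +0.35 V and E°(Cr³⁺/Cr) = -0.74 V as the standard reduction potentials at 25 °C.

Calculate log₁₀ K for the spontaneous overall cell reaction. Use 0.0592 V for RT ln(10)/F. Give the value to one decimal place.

110.5

Cathode: Cu²⁺/Cu; anode: Cr³⁺/Cr. E°cell = +1.09 V, n = 6.
log K = nE°cell / 0.0592 = (6)(+1.09) / 0.0592 = 110.5.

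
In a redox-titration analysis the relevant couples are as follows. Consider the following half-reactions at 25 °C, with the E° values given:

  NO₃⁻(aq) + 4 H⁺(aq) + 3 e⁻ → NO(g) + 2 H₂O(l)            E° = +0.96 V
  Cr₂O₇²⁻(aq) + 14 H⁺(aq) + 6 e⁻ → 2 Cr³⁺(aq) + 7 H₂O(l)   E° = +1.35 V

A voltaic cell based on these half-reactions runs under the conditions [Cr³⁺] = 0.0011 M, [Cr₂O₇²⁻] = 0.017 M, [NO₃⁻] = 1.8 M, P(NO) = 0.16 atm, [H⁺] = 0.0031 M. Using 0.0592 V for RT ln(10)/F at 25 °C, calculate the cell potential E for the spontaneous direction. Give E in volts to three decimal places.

+0.262 V

Cr₂O₇²⁻/Cr³⁺ is the cathode (higher E°), NO₃⁻/NO the anode: E°cell = +1.35 − (+0.96) = +0.39 V, n = 6.
Overall: Cr₂O₇²⁻(aq) + 6 H⁺(aq) + 2 NO(g) → 2 Cr³⁺(aq) + 3 H₂O(l) + 2 NO₃⁻(aq)
Q = [Cr³⁺]^2·[NO₃⁻]^2 / ([Cr₂O₇²⁻]·[H⁺]^6·P(NO)^2); log Q = 13.006.
E = E° − (0.0592/n) log Q = +0.39 − (0.0592/6)(13.006) = +0.262 V.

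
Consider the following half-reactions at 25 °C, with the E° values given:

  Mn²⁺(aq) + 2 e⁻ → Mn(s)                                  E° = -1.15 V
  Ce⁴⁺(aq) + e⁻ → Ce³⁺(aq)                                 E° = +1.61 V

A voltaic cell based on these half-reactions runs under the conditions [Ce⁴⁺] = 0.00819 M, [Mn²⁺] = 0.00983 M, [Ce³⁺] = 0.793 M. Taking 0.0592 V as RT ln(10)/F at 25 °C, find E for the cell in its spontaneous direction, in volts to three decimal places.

+2.702 V

Ce⁴⁺/Ce³⁺ is the cathode (higher E°), Mn²⁺/Mn the anode: E°cell = +1.61 − (-1.15) = +2.76 V, n = 2.
Overall: 2 Ce⁴⁺(aq) + Mn(s) → 2 Ce³⁺(aq) + Mn²⁺(aq)
Q = [Ce³⁺]^2·[Mn²⁺] / ([Ce⁴⁺]^2); log Q = 1.965.
E = E° − (0.0592/n) log Q = +2.76 − (0.0592/2)(1.965) = +2.702 V.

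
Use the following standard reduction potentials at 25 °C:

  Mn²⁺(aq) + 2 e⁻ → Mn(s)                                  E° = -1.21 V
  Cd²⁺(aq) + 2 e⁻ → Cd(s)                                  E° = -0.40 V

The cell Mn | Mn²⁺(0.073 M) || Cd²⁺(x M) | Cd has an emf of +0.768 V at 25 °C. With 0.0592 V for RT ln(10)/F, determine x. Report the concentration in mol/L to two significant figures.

0.0028 M

Cd²⁺/Cd is the cathode, Mn²⁺/Mn the anode: E°cell = +0.81 V, n = 2.
Overall reaction: Cd²⁺(aq) + Mn(s) → Cd(s) + Mn²⁺(aq); Q = [Mn²⁺]^1/[Cd²⁺]^1.
From E = E° − (0.0592/n) log Q: log Q = (E° − E)·n/0.0592 = (+0.81 − (+0.768))·2/0.0592 = 1.4189.
So 1·log[Cd²⁺] = 1·log(0.073) − log Q = -1.1367 − (1.4189) = -2.5556; [Cd²⁺] = 10^(-2.5556) ≈ 0.0028 M.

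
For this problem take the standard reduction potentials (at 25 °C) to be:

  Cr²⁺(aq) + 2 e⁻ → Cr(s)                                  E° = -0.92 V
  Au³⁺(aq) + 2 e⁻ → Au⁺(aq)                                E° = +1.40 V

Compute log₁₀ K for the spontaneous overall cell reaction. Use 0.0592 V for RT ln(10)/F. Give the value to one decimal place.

78.4

Cathode: Au³⁺/Au⁺; anode: Cr²⁺/Cr. E°cell = +2.32 V, n = 2.
log K = nE°cell / 0.0592 = (2)(+2.32) / 0.0592 = 78.4.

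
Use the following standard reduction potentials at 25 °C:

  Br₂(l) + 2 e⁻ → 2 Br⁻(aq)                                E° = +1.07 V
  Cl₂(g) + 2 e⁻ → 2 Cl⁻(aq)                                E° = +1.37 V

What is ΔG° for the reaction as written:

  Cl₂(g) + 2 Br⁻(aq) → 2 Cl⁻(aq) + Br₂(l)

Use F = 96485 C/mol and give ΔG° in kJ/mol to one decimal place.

As written, Cl₂/Cl⁻ is reduced (cathode) and Br₂/Br⁻ is oxidised (anode), so E°cell = (+1.37) − (+1.07) = +0.30 V.
Balancing electrons gives n = 2.
ΔG° = −nFE° = −(2)(96485)(+0.30) = -57,891 J = -57.9 kJ/mol.

-57.9 kJ/mol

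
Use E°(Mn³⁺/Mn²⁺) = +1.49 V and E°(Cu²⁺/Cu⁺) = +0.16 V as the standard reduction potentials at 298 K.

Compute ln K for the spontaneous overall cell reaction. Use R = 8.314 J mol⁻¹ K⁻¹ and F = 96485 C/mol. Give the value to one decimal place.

Cathode: Mn³⁺/Mn²⁺; anode: Cu²⁺/Cu⁺. E°cell = (+1.49) − (+0.16) = +1.33 V, with n = 1.
ΔG° = −nFE° = −RT ln K, so ln K = nFE°/(RT) = (1)(96485)(+1.33) / ((8.314)(298)) = 51.795.

51.8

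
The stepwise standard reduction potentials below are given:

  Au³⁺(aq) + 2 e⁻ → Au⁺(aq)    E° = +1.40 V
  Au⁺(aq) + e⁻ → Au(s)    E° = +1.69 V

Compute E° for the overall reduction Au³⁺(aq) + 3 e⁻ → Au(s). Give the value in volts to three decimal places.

Adding the free-energy changes (−nFE°) of the two steps gives −n₃FE°₃ = −n₁FE°₁ − n₂FE°₂.
E°₃ = (2×+1.40 + 1×+1.69) / 3 = (+4.490) / 3 = +1.497 V.
Simply averaging or adding the two E° values would be wrong; the electron-weighted sum is required.

+1.497 V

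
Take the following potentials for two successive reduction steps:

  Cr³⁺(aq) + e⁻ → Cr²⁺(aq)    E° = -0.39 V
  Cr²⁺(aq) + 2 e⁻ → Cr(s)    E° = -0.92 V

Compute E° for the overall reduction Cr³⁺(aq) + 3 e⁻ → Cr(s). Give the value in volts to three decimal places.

Since ΔG° = −nFE° is additive over sequential reductions, n₃E°₃ = n₁E°₁ + n₂E°₂.
E°₃ = (1×-0.39 + 2×-0.92) / 3 = (-2.230) / 3 = -0.743 V.

-0.743 V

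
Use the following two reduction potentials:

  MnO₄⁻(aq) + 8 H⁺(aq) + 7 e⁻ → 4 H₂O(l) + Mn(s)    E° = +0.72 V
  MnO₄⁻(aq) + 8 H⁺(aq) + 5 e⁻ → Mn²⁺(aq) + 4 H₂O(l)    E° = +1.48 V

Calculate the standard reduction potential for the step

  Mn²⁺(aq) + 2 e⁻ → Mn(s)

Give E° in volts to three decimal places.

-1.180 V

Sequential free energies add, so n₃E°₃ = n₁E°₁ + n₂E°₂.
With n₃ = 7, and the known step contributing 5×(+1.48) V, the unknown satisfies 2·E° = 7×(+0.72) − 5×(+1.48) = -2.360.
E° = -2.360 / 2 = -1.180 V.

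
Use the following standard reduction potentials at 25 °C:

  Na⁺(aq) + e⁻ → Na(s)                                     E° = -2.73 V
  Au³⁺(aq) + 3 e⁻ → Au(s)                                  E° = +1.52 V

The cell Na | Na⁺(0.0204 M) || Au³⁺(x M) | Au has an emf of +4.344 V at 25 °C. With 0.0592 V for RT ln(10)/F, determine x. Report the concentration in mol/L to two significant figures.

0.49 M

Au³⁺/Au is the cathode, Na⁺/Na the anode: E°cell = +4.25 V, n = 3.
Overall reaction: Au³⁺(aq) + 3 Na(s) → Au(s) + 3 Na⁺(aq); Q = [Na⁺]^3/[Au³⁺]^1.
From E = E° − (0.0592/n) log Q: log Q = (E° − E)·n/0.0592 = (+4.25 − (+4.344))·3/0.0592 = -4.7635.
So 1·log[Au³⁺] = 3·log(0.0204) − log Q = -5.0711 − (-4.7635) = -0.3076; [Au³⁺] = 10^(-0.3076) ≈ 0.49 M.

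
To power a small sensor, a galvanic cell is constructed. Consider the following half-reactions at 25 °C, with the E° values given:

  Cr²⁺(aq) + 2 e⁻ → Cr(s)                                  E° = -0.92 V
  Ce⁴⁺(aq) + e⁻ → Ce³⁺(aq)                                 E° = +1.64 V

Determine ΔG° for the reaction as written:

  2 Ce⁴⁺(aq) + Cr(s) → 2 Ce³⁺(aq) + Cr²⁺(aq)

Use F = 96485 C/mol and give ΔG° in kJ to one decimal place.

-494.0 kJ

As written, Ce⁴⁺/Ce³⁺ is reduced (cathode) and Cr²⁺/Cr is oxidised (anode), so E°cell = (+1.64) − (-0.92) = +2.56 V.
Balancing electrons gives n = 2.
ΔG° = −nFE° = −(2)(96485)(+2.56) = -494,003 J = -494.0 kJ.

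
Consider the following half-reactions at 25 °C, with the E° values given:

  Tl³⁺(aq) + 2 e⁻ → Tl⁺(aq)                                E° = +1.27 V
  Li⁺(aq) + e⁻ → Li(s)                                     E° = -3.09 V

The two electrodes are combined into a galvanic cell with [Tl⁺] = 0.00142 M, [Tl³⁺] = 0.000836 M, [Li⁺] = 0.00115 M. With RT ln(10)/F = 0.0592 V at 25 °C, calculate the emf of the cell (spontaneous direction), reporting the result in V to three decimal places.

Tl³⁺/Tl⁺ is the cathode (higher E°), Li⁺/Li the anode: E°cell = +1.27 − (-3.09) = +4.36 V, n = 2.
Overall: Tl³⁺(aq) + 2 Li(s) → Tl⁺(aq) + 2 Li⁺(aq)
Q = [Tl⁺]·[Li⁺]^2 / ([Tl³⁺]); log Q = -5.649.
E = E° − (0.0592/n) log Q = +4.36 − (0.0592/2)(-5.649) = +4.527 V.

+4.527 V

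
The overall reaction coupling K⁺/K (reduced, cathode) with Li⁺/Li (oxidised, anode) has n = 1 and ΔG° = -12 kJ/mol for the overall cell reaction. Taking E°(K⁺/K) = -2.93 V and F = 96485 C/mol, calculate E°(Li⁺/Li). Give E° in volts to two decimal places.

E°cell = −ΔG°/(nF) = −(-12×10³)/((1)(96485)) = +0.124 V.
Since K⁺/K is the cathode and Li⁺/Li the anode, E°cell = E°(K⁺/K) − E°(Li⁺/Li).
So E°(Li⁺/Li) = E°(K⁺/K) − E°cell = (-2.93) − (+0.124) = -3.05 V.

-3.05 V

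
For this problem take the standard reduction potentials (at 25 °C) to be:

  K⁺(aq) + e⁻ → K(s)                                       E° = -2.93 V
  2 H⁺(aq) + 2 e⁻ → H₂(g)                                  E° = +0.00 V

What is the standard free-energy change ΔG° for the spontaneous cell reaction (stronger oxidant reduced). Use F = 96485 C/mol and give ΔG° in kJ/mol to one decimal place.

H⁺/H₂ (E° = +0.00 V) is the cathode; K⁺/K (E° = -2.93 V) is the anode, so E°cell = +2.93 V.
Balancing electrons gives n = 2 (lcm of 2 and 1).
ΔG° = −nFE° = −(2)(96485)(+2.93) = -565,402 J = -565.4 kJ/mol.

-565.4 kJ/mol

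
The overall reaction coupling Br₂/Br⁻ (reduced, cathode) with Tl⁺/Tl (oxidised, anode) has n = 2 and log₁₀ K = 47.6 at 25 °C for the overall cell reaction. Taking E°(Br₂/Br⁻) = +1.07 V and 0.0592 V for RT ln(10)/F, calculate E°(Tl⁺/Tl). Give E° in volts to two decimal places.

-0.34 V

E°cell = (0.0592/n)·log K = (0.0592/2)(47.6) = +1.409 V.
Since Br₂/Br⁻ is the cathode and Tl⁺/Tl the anode, E°cell = E°(Br₂/Br⁻) − E°(Tl⁺/Tl).
So E°(Tl⁺/Tl) = E°(Br₂/Br⁻) − E°cell = (+1.07) − (+1.409) = -0.34 V.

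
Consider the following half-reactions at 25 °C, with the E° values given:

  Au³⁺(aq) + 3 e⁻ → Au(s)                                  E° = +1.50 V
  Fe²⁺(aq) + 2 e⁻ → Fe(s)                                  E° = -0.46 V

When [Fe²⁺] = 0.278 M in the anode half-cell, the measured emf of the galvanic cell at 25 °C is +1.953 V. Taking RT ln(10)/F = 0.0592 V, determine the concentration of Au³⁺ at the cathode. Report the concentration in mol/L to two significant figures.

Au³⁺/Au is the cathode, Fe²⁺/Fe the anode: E°cell = +1.96 V, n = 6.
Overall reaction: 2 Au³⁺(aq) + 3 Fe(s) → 2 Au(s) + 3 Fe²⁺(aq); Q = [Fe²⁺]^3/[Au³⁺]^2.
From E = E° − (0.0592/n) log Q: log Q = (E° − E)·n/0.0592 = (+1.96 − (+1.953))·6/0.0592 = 0.7095.
So 2·log[Au³⁺] = 3·log(0.278) − log Q = -1.6679 − (0.7095) = -2.3774; log[Au³⁺] = -2.3774 / 2 = -1.1887; [Au³⁺] = 10^(-1.1887) ≈ 0.065 M.

0.065 M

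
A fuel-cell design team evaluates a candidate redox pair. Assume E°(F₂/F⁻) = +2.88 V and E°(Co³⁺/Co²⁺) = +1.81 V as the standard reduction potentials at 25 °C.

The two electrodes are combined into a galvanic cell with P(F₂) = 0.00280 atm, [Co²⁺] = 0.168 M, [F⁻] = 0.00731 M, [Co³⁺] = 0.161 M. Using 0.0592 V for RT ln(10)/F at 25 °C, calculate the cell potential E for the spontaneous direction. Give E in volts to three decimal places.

F₂/F⁻ is the cathode (higher E°), Co³⁺/Co²⁺ the anode: E°cell = +2.88 − (+1.81) = +1.07 V, n = 2.
Overall: F₂(g) + 2 Co²⁺(aq) → 2 F⁻(aq) + 2 Co³⁺(aq)
Q = [F⁻]^2·[Co³⁺]^2 / (P(F₂)·[Co²⁺]^2); log Q = -1.756.
E = E° − (0.0592/n) log Q = +1.07 − (0.0592/2)(-1.756) = +1.122 V.

+1.122 V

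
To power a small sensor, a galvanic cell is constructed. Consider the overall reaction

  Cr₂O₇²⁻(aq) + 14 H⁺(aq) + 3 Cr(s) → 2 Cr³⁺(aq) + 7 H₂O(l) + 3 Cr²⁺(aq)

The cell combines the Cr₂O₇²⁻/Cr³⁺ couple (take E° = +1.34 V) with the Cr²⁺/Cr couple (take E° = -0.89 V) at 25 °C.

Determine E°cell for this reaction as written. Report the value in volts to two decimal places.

The Cr₂O₇²⁻/Cr³⁺ couple has the higher reduction potential, so it is the cathode; Cr²⁺/Cr is oxidised at the anode.
E°cell = E°(cathode) − E°(anode) = (+1.34) − (-0.89) = +2.23 V.

+2.23 V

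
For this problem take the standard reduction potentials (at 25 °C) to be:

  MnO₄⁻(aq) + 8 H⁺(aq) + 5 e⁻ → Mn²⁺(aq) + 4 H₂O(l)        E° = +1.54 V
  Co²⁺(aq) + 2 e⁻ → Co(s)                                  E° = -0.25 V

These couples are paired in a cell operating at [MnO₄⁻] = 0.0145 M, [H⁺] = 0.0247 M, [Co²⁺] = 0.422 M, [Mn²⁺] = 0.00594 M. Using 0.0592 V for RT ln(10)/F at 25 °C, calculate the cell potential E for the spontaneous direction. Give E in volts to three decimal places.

MnO₄⁻/Mn²⁺ is the cathode (higher E°), Co²⁺/Co the anode: E°cell = +1.54 − (-0.25) = +1.79 V, n = 10.
Overall: 2 MnO₄⁻(aq) + 16 H⁺(aq) + 5 Co(s) → 2 Mn²⁺(aq) + 8 H₂O(l) + 5 Co²⁺(aq)
Q = [Mn²⁺]^2·[Co²⁺]^5 / ([MnO₄⁻]^2·[H⁺]^16); log Q = 23.068.
E = E° − (0.0592/n) log Q = +1.79 − (0.0592/10)(23.068) = +1.653 V.

+1.653 V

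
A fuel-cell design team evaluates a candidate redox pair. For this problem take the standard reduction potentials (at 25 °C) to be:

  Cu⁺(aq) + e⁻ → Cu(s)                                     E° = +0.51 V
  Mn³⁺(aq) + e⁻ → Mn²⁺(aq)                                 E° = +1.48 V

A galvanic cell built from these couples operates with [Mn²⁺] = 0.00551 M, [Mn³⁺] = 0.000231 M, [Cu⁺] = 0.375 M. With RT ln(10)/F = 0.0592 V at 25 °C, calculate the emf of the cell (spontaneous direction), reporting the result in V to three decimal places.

+0.914 V

Mn³⁺/Mn²⁺ is the cathode (higher E°), Cu⁺/Cu the anode: E°cell = +1.48 − (+0.51) = +0.97 V, n = 1.
Overall: Mn³⁺(aq) + Cu(s) → Mn²⁺(aq) + Cu⁺(aq)
Q = [Mn²⁺]·[Cu⁺] / ([Mn³⁺]); log Q = 0.952.
E = E° − (0.0592/n) log Q = +0.97 − (0.0592/1)(0.952) = +0.914 V.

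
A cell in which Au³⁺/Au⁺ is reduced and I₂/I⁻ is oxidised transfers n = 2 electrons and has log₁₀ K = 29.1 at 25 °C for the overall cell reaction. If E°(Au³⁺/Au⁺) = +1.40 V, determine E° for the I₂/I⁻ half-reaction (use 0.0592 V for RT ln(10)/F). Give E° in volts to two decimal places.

+0.54 V

E°cell = (0.0592/n)·log K = (0.0592/2)(29.1) = +0.861 V.
Since Au³⁺/Au⁺ is the cathode and I₂/I⁻ the anode, E°cell = E°(Au³⁺/Au⁺) − E°(I₂/I⁻).
So E°(I₂/I⁻) = E°(Au³⁺/Au⁺) − E°cell = (+1.40) − (+0.861) = +0.54 V.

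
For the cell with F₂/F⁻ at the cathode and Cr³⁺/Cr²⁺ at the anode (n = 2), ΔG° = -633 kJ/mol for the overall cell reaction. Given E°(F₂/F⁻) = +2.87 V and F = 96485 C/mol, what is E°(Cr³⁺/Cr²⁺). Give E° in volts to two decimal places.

E°cell = −ΔG°/(nF) = −(-633×10³)/((2)(96485)) = +3.280 V.
Since F₂/F⁻ is the cathode and Cr³⁺/Cr²⁺ the anode, E°cell = E°(F₂/F⁻) − E°(Cr³⁺/Cr²⁺).
So E°(Cr³⁺/Cr²⁺) = E°(F₂/F⁻) − E°cell = (+2.87) − (+3.280) = -0.41 V.

-0.41 V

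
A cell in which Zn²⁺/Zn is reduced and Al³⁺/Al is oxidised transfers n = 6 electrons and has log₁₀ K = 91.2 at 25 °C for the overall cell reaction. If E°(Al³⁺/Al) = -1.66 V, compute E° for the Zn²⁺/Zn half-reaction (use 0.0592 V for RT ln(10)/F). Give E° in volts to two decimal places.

-0.76 V

E°cell = (0.0592/n)·log K = (0.0592/6)(91.2) = +0.900 V.
Since Zn²⁺/Zn is the cathode and Al³⁺/Al the anode, E°cell = E°(Zn²⁺/Zn) − E°(Al³⁺/Al).
So E°(Zn²⁺/Zn) = E°cell + E°(Al³⁺/Al) = +0.900 + (-1.66) = -0.76 V.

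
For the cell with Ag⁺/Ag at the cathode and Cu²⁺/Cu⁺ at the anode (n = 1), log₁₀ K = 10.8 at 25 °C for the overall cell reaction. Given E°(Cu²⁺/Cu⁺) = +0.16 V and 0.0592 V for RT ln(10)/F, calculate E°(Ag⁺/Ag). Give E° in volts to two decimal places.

+0.80 V

E°cell = (0.0592/n)·log K = (0.0592/1)(10.8) = +0.639 V.
Since Ag⁺/Ag is the cathode and Cu²⁺/Cu⁺ the anode, E°cell = E°(Ag⁺/Ag) − E°(Cu²⁺/Cu⁺).
So E°(Ag⁺/Ag) = E°cell + E°(Cu²⁺/Cu⁺) = +0.639 + (+0.16) = +0.80 V.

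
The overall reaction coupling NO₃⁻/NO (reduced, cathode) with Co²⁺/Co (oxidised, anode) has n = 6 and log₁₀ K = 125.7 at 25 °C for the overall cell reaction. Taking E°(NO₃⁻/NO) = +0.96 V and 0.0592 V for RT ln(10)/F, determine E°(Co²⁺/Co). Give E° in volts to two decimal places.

E°cell = (0.0592/n)·log K = (0.0592/6)(125.7) = +1.240 V.
Since NO₃⁻/NO is the cathode and Co²⁺/Co the anode, E°cell = E°(NO₃⁻/NO) − E°(Co²⁺/Co).
So E°(Co²⁺/Co) = E°(NO₃⁻/NO) − E°cell = (+0.96) − (+1.240) = -0.28 V.

-0.28 V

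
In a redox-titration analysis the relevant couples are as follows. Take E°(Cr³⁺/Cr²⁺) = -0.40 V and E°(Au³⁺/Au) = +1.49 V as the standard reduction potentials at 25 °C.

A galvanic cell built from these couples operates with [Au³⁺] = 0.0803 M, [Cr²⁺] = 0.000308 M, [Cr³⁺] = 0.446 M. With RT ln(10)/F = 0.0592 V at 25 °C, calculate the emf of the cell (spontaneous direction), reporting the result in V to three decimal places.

Au³⁺/Au is the cathode (higher E°), Cr³⁺/Cr²⁺ the anode: E°cell = +1.49 − (-0.40) = +1.89 V, n = 3.
Overall: Au³⁺(aq) + 3 Cr²⁺(aq) → Au(s) + 3 Cr³⁺(aq)
Q = [Cr³⁺]^3 / ([Au³⁺]·[Cr²⁺]^3); log Q = 10.578.
E = E° − (0.0592/n) log Q = +1.89 − (0.0592/3)(10.578) = +1.681 V.

+1.681 V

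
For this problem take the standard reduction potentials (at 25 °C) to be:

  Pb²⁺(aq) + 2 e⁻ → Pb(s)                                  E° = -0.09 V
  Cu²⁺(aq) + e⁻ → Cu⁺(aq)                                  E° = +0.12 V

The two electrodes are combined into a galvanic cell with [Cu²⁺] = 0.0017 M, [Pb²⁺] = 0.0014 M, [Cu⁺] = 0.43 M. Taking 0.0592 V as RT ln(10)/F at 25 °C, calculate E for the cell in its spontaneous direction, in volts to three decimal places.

Cu²⁺/Cu⁺ is the cathode (higher E°), Pb²⁺/Pb the anode: E°cell = +0.12 − (-0.09) = +0.21 V, n = 2.
Overall: 2 Cu²⁺(aq) + Pb(s) → 2 Cu⁺(aq) + Pb²⁺(aq)
Q = [Cu⁺]^2·[Pb²⁺] / ([Cu²⁺]^2); log Q = 1.952.
E = E° − (0.0592/n) log Q = +0.21 − (0.0592/2)(1.952) = +0.152 V.

+0.152 V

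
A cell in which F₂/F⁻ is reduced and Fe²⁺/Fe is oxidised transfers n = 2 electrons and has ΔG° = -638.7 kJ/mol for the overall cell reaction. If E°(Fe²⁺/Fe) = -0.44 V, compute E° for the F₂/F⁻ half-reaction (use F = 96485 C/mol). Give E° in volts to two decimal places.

E°cell = −ΔG°/(nF) = −(-638.7×10³)/((2)(96485)) = +3.310 V.
Since F₂/F⁻ is the cathode and Fe²⁺/Fe the anode, E°cell = E°(F₂/F⁻) − E°(Fe²⁺/Fe).
So E°(F₂/F⁻) = E°cell + E°(Fe²⁺/Fe) = +3.310 + (-0.44) = +2.87 V.

+2.87 V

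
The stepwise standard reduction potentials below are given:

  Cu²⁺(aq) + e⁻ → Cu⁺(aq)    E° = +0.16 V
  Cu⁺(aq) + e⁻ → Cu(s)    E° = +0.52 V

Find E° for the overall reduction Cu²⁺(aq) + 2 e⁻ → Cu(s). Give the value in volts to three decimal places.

Standard free energies of sequential steps add: ΔG°₃ = ΔG°₁ + ΔG°₂, so n₃E°₃ = n₁E°₁ + n₂E°₂.
E°₃ = (1×+0.16 + 1×+0.52) / 2 = (+0.680) / 2 = +0.340 V.

+0.340 V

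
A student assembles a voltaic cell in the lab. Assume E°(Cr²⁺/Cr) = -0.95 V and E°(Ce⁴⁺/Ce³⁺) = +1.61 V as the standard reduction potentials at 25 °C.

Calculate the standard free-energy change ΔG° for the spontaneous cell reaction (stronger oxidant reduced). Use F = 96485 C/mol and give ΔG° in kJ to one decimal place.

Ce⁴⁺/Ce³⁺ (E° = +1.61 V) is the cathode; Cr²⁺/Cr (E° = -0.95 V) is the anode, so E°cell = +2.56 V.
Balancing electrons gives n = 2 (lcm of 1 and 2).
ΔG° = −nFE° = −(2)(96485)(+2.56) = -494,003 J = -494.0 kJ.

-494.0 kJ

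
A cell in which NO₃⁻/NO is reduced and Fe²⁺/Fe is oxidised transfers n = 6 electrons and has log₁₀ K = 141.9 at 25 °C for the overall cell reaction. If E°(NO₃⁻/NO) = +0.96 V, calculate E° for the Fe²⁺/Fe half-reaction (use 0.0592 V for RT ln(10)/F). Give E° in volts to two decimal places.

E°cell = (0.0592/n)·log K = (0.0592/6)(141.9) = +1.400 V.
Since NO₃⁻/NO is the cathode and Fe²⁺/Fe the anode, E°cell = E°(NO₃⁻/NO) − E°(Fe²⁺/Fe).
So E°(Fe²⁺/Fe) = E°(NO₃⁻/NO) − E°cell = (+0.96) − (+1.400) = -0.44 V.

-0.44 V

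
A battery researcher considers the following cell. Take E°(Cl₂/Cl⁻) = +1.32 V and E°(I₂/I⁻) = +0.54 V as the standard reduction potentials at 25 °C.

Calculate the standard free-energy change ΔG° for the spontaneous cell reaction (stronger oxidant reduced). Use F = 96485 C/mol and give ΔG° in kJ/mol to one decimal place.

Cl₂/Cl⁻ (E° = +1.32 V) is the cathode; I₂/I⁻ (E° = +0.54 V) is the anode, so E°cell = +0.78 V.
Balancing electrons gives n = 2 (lcm of 2 and 2).
ΔG° = −nFE° = −(2)(96485)(+0.78) = -150,517 J = -150.5 kJ/mol.

-150.5 kJ/mol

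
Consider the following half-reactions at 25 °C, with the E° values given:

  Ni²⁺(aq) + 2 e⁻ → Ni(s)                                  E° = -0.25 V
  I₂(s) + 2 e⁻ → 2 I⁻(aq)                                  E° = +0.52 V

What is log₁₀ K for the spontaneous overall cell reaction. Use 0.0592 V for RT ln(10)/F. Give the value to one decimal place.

26.0

Cathode: I₂/I⁻; anode: Ni²⁺/Ni. E°cell = +0.77 V, n = 2.
log K = nE°cell / 0.0592 = (2)(+0.77) / 0.0592 = 26.0.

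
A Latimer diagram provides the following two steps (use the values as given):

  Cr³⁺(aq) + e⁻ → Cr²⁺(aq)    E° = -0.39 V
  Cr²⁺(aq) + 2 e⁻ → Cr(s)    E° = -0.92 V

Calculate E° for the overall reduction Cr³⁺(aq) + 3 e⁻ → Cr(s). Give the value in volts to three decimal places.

-0.743 V

Standard free energies of sequential steps add: ΔG°₃ = ΔG°₁ + ΔG°₂, so n₃E°₃ = n₁E°₁ + n₂E°₂.
E°₃ = (1×-0.39 + 2×-0.92) / 3 = (-2.230) / 3 = -0.743 V.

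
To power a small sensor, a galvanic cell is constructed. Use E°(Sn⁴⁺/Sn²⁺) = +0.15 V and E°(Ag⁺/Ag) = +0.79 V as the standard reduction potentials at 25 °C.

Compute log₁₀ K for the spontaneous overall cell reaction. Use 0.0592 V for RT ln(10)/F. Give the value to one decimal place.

Cathode: Ag⁺/Ag; anode: Sn⁴⁺/Sn²⁺. E°cell = +0.64 V, n = 2.
log K = nE°cell / 0.0592 = (2)(+0.64) / 0.0592 = 21.6.

21.6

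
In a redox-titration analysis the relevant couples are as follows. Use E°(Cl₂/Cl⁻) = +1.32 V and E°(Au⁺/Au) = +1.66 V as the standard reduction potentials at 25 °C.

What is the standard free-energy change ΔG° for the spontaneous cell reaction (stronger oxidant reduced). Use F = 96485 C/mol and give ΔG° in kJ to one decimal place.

-65.6 kJ

Au⁺/Au (E° = +1.66 V) is the cathode; Cl₂/Cl⁻ (E° = +1.32 V) is the anode, so E°cell = +0.34 V.
Balancing electrons gives n = 2 (lcm of 1 and 2).
ΔG° = −nFE° = −(2)(96485)(+0.34) = -65,610 J = -65.6 kJ.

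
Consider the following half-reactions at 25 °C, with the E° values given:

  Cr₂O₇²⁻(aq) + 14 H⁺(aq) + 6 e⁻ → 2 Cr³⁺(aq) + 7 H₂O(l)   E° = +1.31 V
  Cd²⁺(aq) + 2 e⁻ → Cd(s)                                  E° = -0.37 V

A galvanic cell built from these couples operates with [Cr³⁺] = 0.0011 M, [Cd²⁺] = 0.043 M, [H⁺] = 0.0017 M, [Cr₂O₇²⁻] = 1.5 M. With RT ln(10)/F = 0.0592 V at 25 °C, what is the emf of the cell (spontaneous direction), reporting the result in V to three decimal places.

+1.398 V

Cr₂O₇²⁻/Cr³⁺ is the cathode (higher E°), Cd²⁺/Cd the anode: E°cell = +1.31 − (-0.37) = +1.68 V, n = 6.
Overall: Cr₂O₇²⁻(aq) + 14 H⁺(aq) + 3 Cd(s) → 2 Cr³⁺(aq) + 7 H₂O(l) + 3 Cd²⁺(aq)
Q = [Cr³⁺]^2·[Cd²⁺]^3 / ([Cr₂O₇²⁻]·[H⁺]^14); log Q = 28.581.
E = E° − (0.0592/n) log Q = +1.68 − (0.0592/6)(28.581) = +1.398 V.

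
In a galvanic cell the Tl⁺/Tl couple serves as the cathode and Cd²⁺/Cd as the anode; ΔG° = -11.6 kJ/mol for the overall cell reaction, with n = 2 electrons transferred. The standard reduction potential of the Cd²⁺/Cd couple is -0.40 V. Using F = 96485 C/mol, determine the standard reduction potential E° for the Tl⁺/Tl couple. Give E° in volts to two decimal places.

E°cell = −ΔG°/(nF) = −(-11.6×10³)/((2)(96485)) = +0.060 V.
Since Tl⁺/Tl is the cathode and Cd²⁺/Cd the anode, E°cell = E°(Tl⁺/Tl) − E°(Cd²⁺/Cd).
So E°(Tl⁺/Tl) = E°cell + E°(Cd²⁺/Cd) = +0.060 + (-0.40) = -0.34 V.

-0.34 V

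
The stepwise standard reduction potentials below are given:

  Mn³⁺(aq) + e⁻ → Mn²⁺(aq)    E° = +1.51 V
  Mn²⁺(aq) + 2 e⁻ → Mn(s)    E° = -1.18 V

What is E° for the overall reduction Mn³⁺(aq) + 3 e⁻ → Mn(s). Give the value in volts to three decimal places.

Adding the free-energy changes (−nFE°) of the two steps gives −n₃FE°₃ = −n₁FE°₁ − n₂FE°₂.
E°₃ = (1×+1.51 + 2×-1.18) / 3 = (-0.850) / 3 = -0.283 V.
E° values themselves are not directly additive — weighting by electron count is essential.

-0.283 V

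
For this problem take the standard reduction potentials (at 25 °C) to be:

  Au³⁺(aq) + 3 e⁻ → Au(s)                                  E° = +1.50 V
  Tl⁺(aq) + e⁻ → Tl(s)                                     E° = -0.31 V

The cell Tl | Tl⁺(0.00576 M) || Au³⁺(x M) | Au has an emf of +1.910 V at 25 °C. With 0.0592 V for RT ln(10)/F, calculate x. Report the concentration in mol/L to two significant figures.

0.022 M

Au³⁺/Au is the cathode, Tl⁺/Tl the anode: E°cell = +1.81 V, n = 3.
Overall reaction: Au³⁺(aq) + 3 Tl(s) → Au(s) + 3 Tl⁺(aq); Q = [Tl⁺]^3/[Au³⁺]^1.
From E = E° − (0.0592/n) log Q: log Q = (E° − E)·n/0.0592 = (+1.81 − (+1.910))·3/0.0592 = -5.0676.
So 1·log[Au³⁺] = 3·log(0.00576) − log Q = -6.7187 − (-5.0676) = -1.6511; [Au³⁺] = 10^(-1.6511) ≈ 0.022 M.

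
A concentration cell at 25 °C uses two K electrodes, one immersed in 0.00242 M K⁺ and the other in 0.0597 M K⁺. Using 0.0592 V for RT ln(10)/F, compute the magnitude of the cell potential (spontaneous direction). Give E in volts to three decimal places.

+0.082 V

For a concentration cell E°cell = 0. The 0.0597 M side is the cathode (reduction is favoured where [K⁺] is higher).
With n = 1, E = −(0.0592/1) log([K⁺]ₐₙ/[K⁺]꜀ₐₜ) = −(0.0592/1) log(0.00242/0.0597) = −(0.0592/1)(-1.392) = +0.082 V.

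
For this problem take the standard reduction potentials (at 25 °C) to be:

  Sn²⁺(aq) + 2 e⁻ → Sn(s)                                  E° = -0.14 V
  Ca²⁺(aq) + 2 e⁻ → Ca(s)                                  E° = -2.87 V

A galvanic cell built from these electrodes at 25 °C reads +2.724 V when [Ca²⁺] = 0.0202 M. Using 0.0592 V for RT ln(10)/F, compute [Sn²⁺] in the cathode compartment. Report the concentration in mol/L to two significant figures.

0.013 M

Sn²⁺/Sn is the cathode, Ca²⁺/Ca the anode: E°cell = +2.73 V, n = 2.
Overall reaction: Sn²⁺(aq) + Ca(s) → Sn(s) + Ca²⁺(aq); Q = [Ca²⁺]^1/[Sn²⁺]^1.
From E = E° − (0.0592/n) log Q: log Q = (E° − E)·n/0.0592 = (+2.73 − (+2.724))·2/0.0592 = 0.2027.
So 1·log[Sn²⁺] = 1·log(0.0202) − log Q = -1.6946 − (0.2027) = -1.8973; [Sn²⁺] = 10^(-1.8973) ≈ 0.013 M.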